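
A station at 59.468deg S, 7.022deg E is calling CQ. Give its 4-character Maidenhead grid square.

Shift to the Maidenhead origin (180°W, 90°S): lon 187.02, lat 30.53.
Field: 187.02/20 → 9 → J, 30.53/10 → 3 → D; chars JD.
Square: 7.02/2 → 3, 0.53/1 → 0; chars 30.

JD30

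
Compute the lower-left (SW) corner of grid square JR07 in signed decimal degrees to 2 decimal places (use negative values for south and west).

87.00, 0.00

Field J=9, R=17: +9·20° lon, +17·10° lat → SW at lon 0°, lat 80°.
Square 0, 7: +0·2° lon, +7·1° lat → SW at lon 0°, lat 87°.
latitude 87.00, longitude 0.00.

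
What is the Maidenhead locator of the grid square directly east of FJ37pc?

Longitude subsquare p = 15; +1 → 16 = q.
The latitude characters are unchanged.

FJ37qc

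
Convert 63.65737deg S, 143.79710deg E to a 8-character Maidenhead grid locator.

Add 180° to longitude and 90° to latitude: 323.79710, 26.34263.
Field: lon ⌊323.79710/20⌋ = 16 → Q; lat ⌊26.34263/10⌋ = 2 → C.
Square: lon ⌊3.79710/2⌋ = 1; lat ⌊6.34263/1⌋ = 6.
Subsquare: lon ⌊1.79710/0.0833333⌋ = 21 → v; lat ⌊0.34263/0.0416667⌋ = 8 → i.
Extended square: lon ⌊0.04710/0.00833333⌋ = 5; lat ⌊0.00930/0.00416667⌋ = 2.

QC16vi52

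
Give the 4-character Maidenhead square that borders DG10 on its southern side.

DF19

Latitude square 0; −1 → -1, wraps to 9, carry into field.
Latitude field G = 6; −1 → 5 = F.
The longitude characters are unchanged.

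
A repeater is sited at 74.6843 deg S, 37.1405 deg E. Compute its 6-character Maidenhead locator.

KB85nh

Offset from 180°W / 90°S: lon 217.1405°, lat 15.3157°.
Field: lon ⌊217.1405/20⌋ = 10 → K; lat ⌊15.3157/10⌋ = 1 → B.
Square: lon ⌊17.1405/2⌋ = 8; lat ⌊5.3157/1⌋ = 5.
Subsquare: lon ⌊1.1405/0.0833333⌋ = 13 → n; lat ⌊0.3157/0.0416667⌋ = 7 → h.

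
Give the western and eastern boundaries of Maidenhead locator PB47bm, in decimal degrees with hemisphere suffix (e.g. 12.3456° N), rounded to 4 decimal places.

Field P=15, B=1: +15·20° lon, +1·10° lat → SW at lon 120°, lat -80°.
Square 4, 7: +4·2° lon, +7·1° lat → SW at lon 128°, lat -73°.
Subsquare b=1, m=12: +1·0.0833333° lon, +12·0.0416667° lat → SW at lon 128.083°, lat -72.5°.
Cell spans 0.0833333° lon × 0.0416667° lat.
west 128.0833° E, east 128.1667° E.

128.0833° E, 128.1667° E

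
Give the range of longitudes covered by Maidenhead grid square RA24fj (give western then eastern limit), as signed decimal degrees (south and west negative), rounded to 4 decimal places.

164.4167, 164.5000

Field R=17, A=0: +17·20° lon, +0·10° lat → SW at lon 160°, lat -90°.
Square 2, 4: +2·2° lon, +4·1° lat → SW at lon 164°, lat -86°.
Subsquare f=5, j=9: +5·0.0833333° lon, +9·0.0416667° lat → SW at lon 164.417°, lat -85.625°.
Cell spans 0.0833333° lon × 0.0416667° lat.
west 164.4167, east 164.5000.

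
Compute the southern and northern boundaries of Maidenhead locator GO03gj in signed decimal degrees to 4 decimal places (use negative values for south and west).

53.3750, 53.4167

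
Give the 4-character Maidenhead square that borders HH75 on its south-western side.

Longitude square 7; −1 → 6.
Latitude square 5; −1 → 4.

HH64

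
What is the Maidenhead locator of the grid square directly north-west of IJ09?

HK90

Longitude square 0; −1 → -1, wraps to 9, carry into field.
Longitude field I = 8; −1 → 7 = H.
Latitude square 9; +1 → 10, wraps to 0, carry into field.
Latitude field J = 9; +1 → 10 = K.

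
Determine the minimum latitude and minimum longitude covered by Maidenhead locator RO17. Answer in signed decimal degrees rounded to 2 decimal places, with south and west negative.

57.00, 162.00

Field R=17, O=14: +17·20° lon, +14·10° lat → SW at lon 160°, lat 50°.
Square 1, 7: +1·2° lon, +7·1° lat → SW at lon 162°, lat 57°.
latitude 57.00, longitude 162.00.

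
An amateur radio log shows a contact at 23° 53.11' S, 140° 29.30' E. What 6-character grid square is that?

QG06fc

Offset from 180°W / 90°S: lon 320.4883°, lat 66.1148°.
Field (20°×10°, letters A–R): lon ⌊320.4883/20⌋ = 16 → Q; lat ⌊66.1148/10⌋ = 6 → G.
Square (2°×1°, digits 0–9): lon ⌊0.4883/2⌋ = 0; lat ⌊6.1148/1⌋ = 6.
Subsquare (5′×2.5′, letters a–x): lon ⌊0.4883/0.0833333⌋ = 5 → f; lat ⌊0.1148/0.0416667⌋ = 2 → c.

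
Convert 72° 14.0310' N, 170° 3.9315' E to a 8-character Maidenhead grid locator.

RQ52af76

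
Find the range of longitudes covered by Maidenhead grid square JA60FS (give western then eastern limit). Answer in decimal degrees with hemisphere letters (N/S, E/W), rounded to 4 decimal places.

12.4167° E, 12.5000° E

Field J=9, A=0: +9·20° lon, +0·10° lat → SW at lon 0°, lat -90°.
Square 6, 0: +6·2° lon, +0·1° lat → SW at lon 12°, lat -90°.
Subsquare f=5, s=18: +5·0.0833333° lon, +18·0.0416667° lat → SW at lon 12.4167°, lat -89.25°.
Cell spans 0.0833333° lon × 0.0416667° lat.
west 12.4167° E, east 12.5000° E.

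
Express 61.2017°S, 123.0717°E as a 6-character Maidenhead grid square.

PC18mt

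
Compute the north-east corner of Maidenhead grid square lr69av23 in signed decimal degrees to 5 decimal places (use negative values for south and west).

89.89167, 52.02500

Field L=11, R=17: +11·20° lon, +17·10° lat → SW at lon 40°, lat 80°.
Square 6, 9: +6·2° lon, +9·1° lat → SW at lon 52°, lat 89°.
Subsquare a=0, v=21: +0·0.0833333° lon, +21·0.0416667° lat → SW at lon 52°, lat 89.875°.
Extended square 2, 3: +2·0.00833333° lon, +3·0.00416667° lat → SW at lon 52.0167°, lat 89.8875°.
Cell spans 0.00833333° lon × 0.00416667° lat. NE corner is SW corner plus one full cell.
latitude 89.89167, longitude 52.02500.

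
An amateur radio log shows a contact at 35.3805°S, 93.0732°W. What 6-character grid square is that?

EF34lo

Shift to the Maidenhead origin (180°W, 90°S): lon 86.9268, lat 54.6195.
Field (20°×10°, letters A–R): lon ⌊86.9268/20⌋ = 4 → E; lat ⌊54.6195/10⌋ = 5 → F.
Square (2°×1°, digits 0–9): lon ⌊6.9268/2⌋ = 3; lat ⌊4.6195/1⌋ = 4.
Subsquare (5′×2.5′, letters a–x): lon ⌊0.9268/0.0833333⌋ = 11 → l; lat ⌊0.6195/0.0416667⌋ = 14 → o.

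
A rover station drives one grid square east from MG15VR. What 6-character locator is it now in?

Longitude subsquare v = 21; +1 → 22 = w.
The latitude characters are unchanged.

MG15wr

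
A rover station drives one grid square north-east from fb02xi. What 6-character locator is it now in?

FB12aj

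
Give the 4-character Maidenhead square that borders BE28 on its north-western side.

BE19

Longitude square 2; −1 → 1.
Latitude square 8; +1 → 9.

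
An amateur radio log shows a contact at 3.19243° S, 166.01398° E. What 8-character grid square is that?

RI36at13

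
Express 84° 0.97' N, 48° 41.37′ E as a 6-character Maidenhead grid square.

LR44ia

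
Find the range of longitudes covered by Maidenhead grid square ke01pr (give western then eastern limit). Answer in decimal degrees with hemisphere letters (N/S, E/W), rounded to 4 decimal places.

21.2500° E, 21.3333° E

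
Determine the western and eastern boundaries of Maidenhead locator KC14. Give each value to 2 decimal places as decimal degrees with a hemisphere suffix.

22.00° E, 24.00° E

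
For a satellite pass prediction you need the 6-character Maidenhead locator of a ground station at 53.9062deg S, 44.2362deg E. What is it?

Shift to the Maidenhead origin (180°W, 90°S): lon 224.2362, lat 36.0938.
Field: lon ⌊224.2362/20⌋ = 11 → L; lat ⌊36.0938/10⌋ = 3 → D.
Square: lon ⌊4.2362/2⌋ = 2; lat ⌊6.0938/1⌋ = 6.
Subsquare: lon ⌊0.2362/0.0833333⌋ = 2 → c; lat ⌊0.0938/0.0416667⌋ = 2 → c.

LD26cc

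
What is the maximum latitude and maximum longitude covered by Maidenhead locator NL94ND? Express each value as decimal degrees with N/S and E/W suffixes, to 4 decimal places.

24.1667° N, 99.1667° E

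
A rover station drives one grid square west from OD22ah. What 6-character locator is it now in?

OD12xh

Longitude subsquare a = 0; −1 → -1, wraps to 23 = x, carry into square.
Longitude square 2; −1 → 1.
The latitude characters are unchanged.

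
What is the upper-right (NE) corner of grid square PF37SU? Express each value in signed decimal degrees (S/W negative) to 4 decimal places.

Field P=15, F=5: +15·20° lon, +5·10° lat → SW at lon 120°, lat -40°.
Square 3, 7: +3·2° lon, +7·1° lat → SW at lon 126°, lat -33°.
Subsquare s=18, u=20: +18·0.0833333° lon, +20·0.0416667° lat → SW at lon 127.5°, lat -32.1667°.
Cell spans 0.0833333° lon × 0.0416667° lat. NE corner is SW corner plus one full cell.
latitude -32.1250, longitude 127.5833.

-32.1250, 127.5833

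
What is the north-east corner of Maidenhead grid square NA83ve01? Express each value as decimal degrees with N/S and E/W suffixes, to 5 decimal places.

86.82500° S, 97.75833° E

Field N=13, A=0: +13·20° lon, +0·10° lat → SW at lon 80°, lat -90°.
Square 8, 3: +8·2° lon, +3·1° lat → SW at lon 96°, lat -87°.
Subsquare v=21, e=4: +21·0.0833333° lon, +4·0.0416667° lat → SW at lon 97.75°, lat -86.8333°.
Extended square 0, 1: +0·0.00833333° lon, +1·0.00416667° lat → SW at lon 97.75°, lat -86.8292°.
Cell spans 0.00833333° lon × 0.00416667° lat. NE corner is SW corner plus one full cell.
latitude 86.82500° S, longitude 97.75833° E.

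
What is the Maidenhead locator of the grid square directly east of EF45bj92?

EF45cj02

Longitude extended square 9; +1 → 10, wraps to 0, carry into subsquare.
Longitude subsquare b = 1; +1 → 2 = c.
The latitude characters are unchanged.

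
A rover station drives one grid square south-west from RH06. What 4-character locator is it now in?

QH95

Longitude square 0; −1 → -1, wraps to 9, carry into field.
Longitude field R = 17; −1 → 16 = Q.
Latitude square 6; −1 → 5.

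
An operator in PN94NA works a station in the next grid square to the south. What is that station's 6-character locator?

Latitude subsquare a = 0; −1 → -1, wraps to 23 = x, carry into square.
Latitude square 4; −1 → 3.
The longitude characters are unchanged.

PN93nx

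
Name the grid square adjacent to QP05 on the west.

PP95

Longitude square 0; −1 → -1, wraps to 9, carry into field.
Longitude field Q = 16; −1 → 15 = P.
The latitude characters are unchanged.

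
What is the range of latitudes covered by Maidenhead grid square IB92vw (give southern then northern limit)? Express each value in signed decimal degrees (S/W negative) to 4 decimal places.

-77.0833, -77.0417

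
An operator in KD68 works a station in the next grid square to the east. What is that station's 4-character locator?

KD78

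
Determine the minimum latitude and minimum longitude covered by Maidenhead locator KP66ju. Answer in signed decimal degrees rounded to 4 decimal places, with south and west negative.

Field K=10, P=15: +10·20° lon, +15·10° lat → SW at lon 20°, lat 60°.
Square 6, 6: +6·2° lon, +6·1° lat → SW at lon 32°, lat 66°.
Subsquare j=9, u=20: +9·0.0833333° lon, +20·0.0416667° lat → SW at lon 32.75°, lat 66.8333°.
latitude 66.8333, longitude 32.7500.

66.8333, 32.7500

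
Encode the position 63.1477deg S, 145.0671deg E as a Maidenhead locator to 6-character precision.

QC26mu

Shift to the Maidenhead origin (180°W, 90°S): lon 325.0671, lat 26.8523.
Field: lon ⌊325.0671/20⌋ = 16 → Q; lat ⌊26.8523/10⌋ = 2 → C.
Square: lon ⌊5.0671/2⌋ = 2; lat ⌊6.8523/1⌋ = 6.
Subsquare: lon ⌊1.0671/0.0833333⌋ = 12 → m; lat ⌊0.8523/0.0416667⌋ = 20 → u.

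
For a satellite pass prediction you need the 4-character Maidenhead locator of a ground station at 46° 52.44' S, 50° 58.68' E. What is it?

LE53

Offset from 180°W / 90°S: lon 230.98°, lat 43.13°.
Field: 230.98/20 → 11 → L, 43.13/10 → 4 → E; chars LE.
Square: 10.98/2 → 5, 3.13/1 → 3; chars 53.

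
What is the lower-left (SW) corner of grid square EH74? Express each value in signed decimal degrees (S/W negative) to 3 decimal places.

-16.000, -86.000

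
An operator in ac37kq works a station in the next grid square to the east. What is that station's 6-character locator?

Longitude subsquare k = 10; +1 → 11 = l.
The latitude characters are unchanged.

AC37lq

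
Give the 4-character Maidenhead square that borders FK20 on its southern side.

Latitude square 0; −1 → -1, wraps to 9, carry into field.
Latitude field K = 10; −1 → 9 = J.
The longitude characters are unchanged.

FJ29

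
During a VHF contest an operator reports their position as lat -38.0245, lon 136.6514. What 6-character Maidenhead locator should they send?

PF81hx

Offset from 180°W / 90°S: lon 316.6514°, lat 51.9755°.
Field: lon ⌊316.6514/20⌋ = 15 → P; lat ⌊51.9755/10⌋ = 5 → F.
Square: lon ⌊16.6514/2⌋ = 8; lat ⌊1.9755/1⌋ = 1.
Subsquare: lon ⌊0.6514/0.0833333⌋ = 7 → h; lat ⌊0.9755/0.0416667⌋ = 23 → x.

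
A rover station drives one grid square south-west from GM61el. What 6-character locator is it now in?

Longitude subsquare e = 4; −1 → 3 = d.
Latitude subsquare l = 11; −1 → 10 = k.

GM61dk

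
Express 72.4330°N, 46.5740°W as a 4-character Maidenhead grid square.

Shift to the Maidenhead origin (180°W, 90°S): lon 133.43, lat 162.43.
Field (20°×10°, letters A–R): 133.43/20 → 6 → G, 162.43/10 → 16 → Q; chars GQ.
Square (2°×1°, digits 0–9): 13.43/2 → 6, 2.43/1 → 2; chars 62.

GQ62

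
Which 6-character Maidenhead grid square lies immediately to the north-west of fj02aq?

EJ92xr

Longitude subsquare a = 0; −1 → -1, wraps to 23 = x, carry into square.
Longitude square 0; −1 → -1, wraps to 9, carry into field.
Longitude field F = 5; −1 → 4 = E.
Latitude subsquare q = 16; +1 → 17 = r.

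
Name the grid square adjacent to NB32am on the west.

NB22xm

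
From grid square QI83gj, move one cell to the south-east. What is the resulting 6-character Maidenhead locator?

QI83hi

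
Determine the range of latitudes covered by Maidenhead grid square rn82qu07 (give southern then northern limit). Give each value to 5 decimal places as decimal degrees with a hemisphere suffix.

Field R=17, N=13: +17·20° lon, +13·10° lat → SW at lon 160°, lat 40°.
Square 8, 2: +8·2° lon, +2·1° lat → SW at lon 176°, lat 42°.
Subsquare q=16, u=20: +16·0.0833333° lon, +20·0.0416667° lat → SW at lon 177.333°, lat 42.8333°.
Extended square 0, 7: +0·0.00833333° lon, +7·0.00416667° lat → SW at lon 177.333°, lat 42.8625°.
Cell spans 0.00833333° lon × 0.00416667° lat.
south 42.86250° N, north 42.86667° N.

42.86250° N, 42.86667° N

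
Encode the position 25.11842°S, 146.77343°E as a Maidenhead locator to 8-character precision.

QG34jv21

Shift to the Maidenhead origin (180°W, 90°S): lon 326.77343, lat 64.88158.
Field: lon ⌊326.77343/20⌋ = 16 → Q; lat ⌊64.88158/10⌋ = 6 → G.
Square: lon ⌊6.77343/2⌋ = 3; lat ⌊4.88158/1⌋ = 4.
Subsquare: lon ⌊0.77343/0.0833333⌋ = 9 → j; lat ⌊0.88158/0.0416667⌋ = 21 → v.
Extended square: lon ⌊0.02343/0.00833333⌋ = 2; lat ⌊0.00658/0.00416667⌋ = 1.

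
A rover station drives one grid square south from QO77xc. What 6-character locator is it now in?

Latitude subsquare c = 2; −1 → 1 = b.
The longitude characters are unchanged.

QO77xb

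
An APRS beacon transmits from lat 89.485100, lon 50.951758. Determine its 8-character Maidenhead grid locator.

Add 180° to longitude and 90° to latitude: 230.95176, 179.48510.
Field: 230.95176/20 → 11 → L, 179.48510/10 → 17 → R; chars LR.
Square: 10.95176/2 → 5, 9.48510/1 → 9; chars 59.
Subsquare: 0.95176/0.0833333 → 11 → l, 0.48510/0.0416667 → 11 → l; chars ll.
Extended square: 0.03509/0.00833333 → 4, 0.02677/0.00416667 → 6; chars 46.

LR59ll46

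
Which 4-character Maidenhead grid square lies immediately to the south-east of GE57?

GE66

Longitude square 5; +1 → 6.
Latitude square 7; −1 → 6.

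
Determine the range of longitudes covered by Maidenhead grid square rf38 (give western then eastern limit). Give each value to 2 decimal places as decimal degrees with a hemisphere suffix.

Field R=17, F=5: +17·20° lon, +5·10° lat → SW at lon 160°, lat -40°.
Square 3, 8: +3·2° lon, +8·1° lat → SW at lon 166°, lat -32°.
Cell spans 2° lon × 1° lat.
west 166.00° E, east 168.00° E.

166.00° E, 168.00° E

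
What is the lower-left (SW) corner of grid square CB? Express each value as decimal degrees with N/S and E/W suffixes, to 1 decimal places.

80.0° S, 140.0° W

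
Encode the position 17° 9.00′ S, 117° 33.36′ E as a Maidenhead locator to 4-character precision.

Offset from 180°W / 90°S: lon 297.56°, lat 72.85°.
Field (20°×10°, letters A–R): 297.56/20 → 14 → O, 72.85/10 → 7 → H; chars OH.
Square (2°×1°, digits 0–9): 17.56/2 → 8, 2.85/1 → 2; chars 82.

OH82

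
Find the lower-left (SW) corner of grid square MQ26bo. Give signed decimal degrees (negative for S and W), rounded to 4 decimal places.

Field M=12, Q=16: +12·20° lon, +16·10° lat → SW at lon 60°, lat 70°.
Square 2, 6: +2·2° lon, +6·1° lat → SW at lon 64°, lat 76°.
Subsquare b=1, o=14: +1·0.0833333° lon, +14·0.0416667° lat → SW at lon 64.0833°, lat 76.5833°.
latitude 76.5833, longitude 64.0833.

76.5833, 64.0833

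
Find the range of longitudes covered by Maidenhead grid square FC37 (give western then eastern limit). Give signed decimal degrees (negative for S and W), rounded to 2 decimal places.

-74.00, -72.00

Field F=5, C=2: +5·20° lon, +2·10° lat → SW at lon -80°, lat -70°.
Square 3, 7: +3·2° lon, +7·1° lat → SW at lon -74°, lat -63°.
Cell spans 2° lon × 1° lat.
west -74.00, east -72.00.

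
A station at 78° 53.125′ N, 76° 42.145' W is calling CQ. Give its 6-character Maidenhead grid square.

FQ18pv

Offset from 180°W / 90°S: lon 103.2976°, lat 168.8854°.
Field (20°×10°, letters A–R): lon ⌊103.2976/20⌋ = 5 → F; lat ⌊168.8854/10⌋ = 16 → Q.
Square (2°×1°, digits 0–9): lon ⌊3.2976/2⌋ = 1; lat ⌊8.8854/1⌋ = 8.
Subsquare (5′×2.5′, letters a–x): lon ⌊1.2976/0.0833333⌋ = 15 → p; lat ⌊0.8854/0.0416667⌋ = 21 → v.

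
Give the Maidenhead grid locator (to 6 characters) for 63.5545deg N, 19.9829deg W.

Offset from 180°W / 90°S: lon 160.0171°, lat 153.5545°.
Field: lon ⌊160.0171/20⌋ = 8 → I; lat ⌊153.5545/10⌋ = 15 → P.
Square: lon ⌊0.0171/2⌋ = 0; lat ⌊3.5545/1⌋ = 3.
Subsquare: lon ⌊0.0171/0.0833333⌋ = 0 → a; lat ⌊0.5545/0.0416667⌋ = 13 → n.

IP03an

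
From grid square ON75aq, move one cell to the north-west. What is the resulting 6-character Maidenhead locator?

Longitude subsquare a = 0; −1 → -1, wraps to 23 = x, carry into square.
Longitude square 7; −1 → 6.
Latitude subsquare q = 16; +1 → 17 = r.

ON65xr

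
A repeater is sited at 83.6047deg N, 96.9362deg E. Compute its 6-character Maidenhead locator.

NR83lo

Add 180° to longitude and 90° to latitude: 276.9362, 173.6047.
Field: lon ⌊276.9362/20⌋ = 13 → N; lat ⌊173.6047/10⌋ = 17 → R.
Square: lon ⌊16.9362/2⌋ = 8; lat ⌊3.6047/1⌋ = 3.
Subsquare: lon ⌊0.9362/0.0833333⌋ = 11 → l; lat ⌊0.6047/0.0416667⌋ = 14 → o.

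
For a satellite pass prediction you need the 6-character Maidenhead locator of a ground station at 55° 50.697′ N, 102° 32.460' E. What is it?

Offset from 180°W / 90°S: lon 282.5410°, lat 145.8449°.
Field: 282.5410/20 → 14 → O, 145.8449/10 → 14 → O; chars OO.
Square: 2.5410/2 → 1, 5.8449/1 → 5; chars 15.
Subsquare: 0.5410/0.0833333 → 6 → g, 0.8449/0.0416667 → 20 → u; chars gu.

OO15gu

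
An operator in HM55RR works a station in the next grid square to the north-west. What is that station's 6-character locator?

Longitude subsquare r = 17; −1 → 16 = q.
Latitude subsquare r = 17; +1 → 18 = s.

HM55qs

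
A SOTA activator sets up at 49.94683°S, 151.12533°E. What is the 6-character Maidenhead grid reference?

Add 180° to longitude and 90° to latitude: 331.1253, 40.0532.
Field: 331.1253/20 → 16 → Q, 40.0532/10 → 4 → E; chars QE.
Square: 11.1253/2 → 5, 0.0532/1 → 0; chars 50.
Subsquare: 1.1253/0.0833333 → 13 → n, 0.0532/0.0416667 → 1 → b; chars nb.

QE50nb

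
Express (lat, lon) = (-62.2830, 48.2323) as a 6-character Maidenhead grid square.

Add 180° to longitude and 90° to latitude: 228.2323, 27.7170.
Field: 228.2323/20 → 11 → L, 27.7170/10 → 2 → C; chars LC.
Square: 8.2323/2 → 4, 7.7170/1 → 7; chars 47.
Subsquare: 0.2323/0.0833333 → 2 → c, 0.7170/0.0416667 → 17 → r; chars cr.

LC47cr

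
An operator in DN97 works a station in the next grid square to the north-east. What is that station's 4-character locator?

Longitude square 9; +1 → 10, wraps to 0, carry into field.
Longitude field D = 3; +1 → 4 = E.
Latitude square 7; +1 → 8.

EN08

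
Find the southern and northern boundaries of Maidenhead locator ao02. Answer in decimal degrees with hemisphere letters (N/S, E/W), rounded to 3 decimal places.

52.000° N, 53.000° N

Field A=0, O=14: +0·20° lon, +14·10° lat → SW at lon -180°, lat 50°.
Square 0, 2: +0·2° lon, +2·1° lat → SW at lon -180°, lat 52°.
Cell spans 2° lon × 1° lat.
south 52.000° N, north 53.000° N.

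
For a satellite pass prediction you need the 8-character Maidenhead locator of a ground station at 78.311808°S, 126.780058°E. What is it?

PB31jq35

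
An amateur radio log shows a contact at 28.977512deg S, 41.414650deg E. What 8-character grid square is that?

Offset from 180°W / 90°S: lon 221.41465°, lat 61.02249°.
Field (20°×10°, letters A–R): 221.41465/20 → 11 → L, 61.02249/10 → 6 → G; chars LG.
Square (2°×1°, digits 0–9): 1.41465/2 → 0, 1.02249/1 → 1; chars 01.
Subsquare (5′×2.5′, letters a–x): 1.41465/0.0833333 → 16 → q, 0.02249/0.0416667 → 0 → a; chars qa.
Extended square (30″×15″, digits 0–9): 0.08132/0.00833333 → 9, 0.02249/0.00416667 → 5; chars 95.

LG01qa95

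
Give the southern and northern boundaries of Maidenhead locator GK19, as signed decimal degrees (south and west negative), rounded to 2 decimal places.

Field G=6, K=10: +6·20° lon, +10·10° lat → SW at lon -60°, lat 10°.
Square 1, 9: +1·2° lon, +9·1° lat → SW at lon -58°, lat 19°.
Cell spans 2° lon × 1° lat.
south 19.00, north 20.00.

19.00, 20.00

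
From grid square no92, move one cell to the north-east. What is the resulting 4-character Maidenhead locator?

Longitude square 9; +1 → 10, wraps to 0, carry into field.
Longitude field N = 13; +1 → 14 = O.
Latitude square 2; +1 → 3.

OO03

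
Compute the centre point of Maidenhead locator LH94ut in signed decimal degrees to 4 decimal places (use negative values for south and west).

-15.1875, 59.7083

Field L=11, H=7: +11·20° lon, +7·10° lat → SW at lon 40°, lat -20°.
Square 9, 4: +9·2° lon, +4·1° lat → SW at lon 58°, lat -16°.
Subsquare u=20, t=19: +20·0.0833333° lon, +19·0.0416667° lat → SW at lon 59.6667°, lat -15.2083°.
Cell spans 0.0833333° lon × 0.0416667° lat. Centre is SW corner plus half of each.
latitude -15.1875, longitude 59.7083.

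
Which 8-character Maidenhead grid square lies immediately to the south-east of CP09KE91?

CP09le00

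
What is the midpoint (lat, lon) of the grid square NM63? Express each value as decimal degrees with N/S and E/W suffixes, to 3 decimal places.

Field N=13, M=12: +13·20° lon, +12·10° lat → SW at lon 80°, lat 30°.
Square 6, 3: +6·2° lon, +3·1° lat → SW at lon 92°, lat 33°.
Cell spans 2° lon × 1° lat. Centre is SW corner plus half of each.
latitude 33.500° N, longitude 93.000° E.

33.500° N, 93.000° E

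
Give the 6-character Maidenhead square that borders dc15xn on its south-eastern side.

DC25am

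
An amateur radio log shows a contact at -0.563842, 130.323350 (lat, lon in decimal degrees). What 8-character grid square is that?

Shift to the Maidenhead origin (180°W, 90°S): lon 310.32335, lat 89.43616.
Field (20°×10°, letters A–R): lon ⌊310.32335/20⌋ = 15 → P; lat ⌊89.43616/10⌋ = 8 → I.
Square (2°×1°, digits 0–9): lon ⌊10.32335/2⌋ = 5; lat ⌊9.43616/1⌋ = 9.
Subsquare (5′×2.5′, letters a–x): lon ⌊0.32335/0.0833333⌋ = 3 → d; lat ⌊0.43616/0.0416667⌋ = 10 → k.
Extended square (30″×15″, digits 0–9): lon ⌊0.07335/0.00833333⌋ = 8; lat ⌊0.01949/0.00416667⌋ = 4.

PI59dk84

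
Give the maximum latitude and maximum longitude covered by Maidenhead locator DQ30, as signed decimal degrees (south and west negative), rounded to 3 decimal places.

71.000, -112.000

Field D=3, Q=16: +3·20° lon, +16·10° lat → SW at lon -120°, lat 70°.
Square 3, 0: +3·2° lon, +0·1° lat → SW at lon -114°, lat 70°.
Cell spans 2° lon × 1° lat. NE corner is SW corner plus one full cell.
latitude 71.000, longitude -112.000.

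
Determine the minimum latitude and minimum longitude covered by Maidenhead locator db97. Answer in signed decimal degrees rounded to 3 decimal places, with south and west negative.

Field D=3, B=1: +3·20° lon, +1·10° lat → SW at lon -120°, lat -80°.
Square 9, 7: +9·2° lon, +7·1° lat → SW at lon -102°, lat -73°.
latitude -73.000, longitude -102.000.

-73.000, -102.000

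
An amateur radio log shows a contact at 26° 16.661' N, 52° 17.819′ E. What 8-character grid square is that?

LL66dg56

Offset from 180°W / 90°S: lon 232.29698°, lat 116.27768°.
Field: 232.29698/20 → 11 → L, 116.27768/10 → 11 → L; chars LL.
Square: 12.29698/2 → 6, 6.27768/1 → 6; chars 66.
Subsquare: 0.29698/0.0833333 → 3 → d, 0.27768/0.0416667 → 6 → g; chars dg.
Extended square: 0.04698/0.00833333 → 5, 0.02768/0.00416667 → 6; chars 56.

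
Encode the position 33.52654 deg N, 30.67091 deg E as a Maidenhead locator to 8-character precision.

KM53im06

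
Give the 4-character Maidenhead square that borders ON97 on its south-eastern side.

Longitude square 9; +1 → 10, wraps to 0, carry into field.
Longitude field O = 14; +1 → 15 = P.
Latitude square 7; −1 → 6.

PN06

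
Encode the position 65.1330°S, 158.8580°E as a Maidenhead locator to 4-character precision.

Shift to the Maidenhead origin (180°W, 90°S): lon 338.86, lat 24.87.
Field: 338.86/20 → 16 → Q, 24.87/10 → 2 → C; chars QC.
Square: 18.86/2 → 9, 4.87/1 → 4; chars 94.

QC94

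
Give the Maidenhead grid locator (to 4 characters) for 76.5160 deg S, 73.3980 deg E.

MB63

Offset from 180°W / 90°S: lon 253.40°, lat 13.48°.
Field (20°×10°, letters A–R): 253.40/20 → 12 → M, 13.48/10 → 1 → B; chars MB.
Square (2°×1°, digits 0–9): 13.40/2 → 6, 3.48/1 → 3; chars 63.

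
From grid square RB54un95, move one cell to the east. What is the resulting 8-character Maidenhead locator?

Longitude extended square 9; +1 → 10, wraps to 0, carry into subsquare.
Longitude subsquare u = 20; +1 → 21 = v.
The latitude characters are unchanged.

RB54vn05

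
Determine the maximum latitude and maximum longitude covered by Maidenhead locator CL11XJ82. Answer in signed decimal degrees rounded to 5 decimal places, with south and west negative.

21.38750, -136.00833

Field C=2, L=11: +2·20° lon, +11·10° lat → SW at lon -140°, lat 20°.
Square 1, 1: +1·2° lon, +1·1° lat → SW at lon -138°, lat 21°.
Subsquare x=23, j=9: +23·0.0833333° lon, +9·0.0416667° lat → SW at lon -136.083°, lat 21.375°.
Extended square 8, 2: +8·0.00833333° lon, +2·0.00416667° lat → SW at lon -136.017°, lat 21.3833°.
Cell spans 0.00833333° lon × 0.00416667° lat. NE corner is SW corner plus one full cell.
latitude 21.38750, longitude -136.00833.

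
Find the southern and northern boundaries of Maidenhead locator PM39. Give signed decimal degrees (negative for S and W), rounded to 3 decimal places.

39.000, 40.000

Field P=15, M=12: +15·20° lon, +12·10° lat → SW at lon 120°, lat 30°.
Square 3, 9: +3·2° lon, +9·1° lat → SW at lon 126°, lat 39°.
Cell spans 2° lon × 1° lat.
south 39.000, north 40.000.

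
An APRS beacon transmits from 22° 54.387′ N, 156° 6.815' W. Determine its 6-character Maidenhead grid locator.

BL12wv

Offset from 180°W / 90°S: lon 23.8864°, lat 112.9065°.
Field: 23.8864/20 → 1 → B, 112.9065/10 → 11 → L; chars BL.
Square: 3.8864/2 → 1, 2.9065/1 → 2; chars 12.
Subsquare: 1.8864/0.0833333 → 22 → w, 0.9065/0.0416667 → 21 → v; chars wv.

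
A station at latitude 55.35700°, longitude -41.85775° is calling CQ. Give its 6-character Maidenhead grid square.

Shift to the Maidenhead origin (180°W, 90°S): lon 138.1422, lat 145.3570.
Field: 138.1422/20 → 6 → G, 145.3570/10 → 14 → O; chars GO.
Square: 18.1422/2 → 9, 5.3570/1 → 5; chars 95.
Subsquare: 0.1422/0.0833333 → 1 → b, 0.3570/0.0416667 → 8 → i; chars bi.

GO95bi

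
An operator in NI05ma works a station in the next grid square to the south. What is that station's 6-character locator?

Latitude subsquare a = 0; −1 → -1, wraps to 23 = x, carry into square.
Latitude square 5; −1 → 4.
The longitude characters are unchanged.

NI04mx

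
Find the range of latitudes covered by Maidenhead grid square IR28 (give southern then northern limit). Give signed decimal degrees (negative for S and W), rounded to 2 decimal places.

88.00, 89.00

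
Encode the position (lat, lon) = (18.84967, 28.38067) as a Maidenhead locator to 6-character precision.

KK48eu

Shift to the Maidenhead origin (180°W, 90°S): lon 208.3807, lat 108.8497.
Field: 208.3807/20 → 10 → K, 108.8497/10 → 10 → K; chars KK.
Square: 8.3807/2 → 4, 8.8497/1 → 8; chars 48.
Subsquare: 0.3807/0.0833333 → 4 → e, 0.8497/0.0416667 → 20 → u; chars eu.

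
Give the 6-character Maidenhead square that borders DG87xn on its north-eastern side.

DG97ao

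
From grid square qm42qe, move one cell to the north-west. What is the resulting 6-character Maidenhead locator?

QM42pf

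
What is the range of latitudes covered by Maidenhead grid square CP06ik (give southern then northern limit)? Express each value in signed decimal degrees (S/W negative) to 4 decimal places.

66.4167, 66.4583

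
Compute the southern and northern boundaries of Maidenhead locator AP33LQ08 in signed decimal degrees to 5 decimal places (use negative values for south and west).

Field A=0, P=15: +0·20° lon, +15·10° lat → SW at lon -180°, lat 60°.
Square 3, 3: +3·2° lon, +3·1° lat → SW at lon -174°, lat 63°.
Subsquare l=11, q=16: +11·0.0833333° lon, +16·0.0416667° lat → SW at lon -173.083°, lat 63.6667°.
Extended square 0, 8: +0·0.00833333° lon, +8·0.00416667° lat → SW at lon -173.083°, lat 63.7°.
Cell spans 0.00833333° lon × 0.00416667° lat.
south 63.70000, north 63.70417.

63.70000, 63.70417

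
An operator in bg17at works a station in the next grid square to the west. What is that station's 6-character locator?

BG07xt

Longitude subsquare a = 0; −1 → -1, wraps to 23 = x, carry into square.
Longitude square 1; −1 → 0.
The latitude characters are unchanged.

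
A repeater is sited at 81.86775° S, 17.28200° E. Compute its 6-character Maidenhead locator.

JA88pd

Shift to the Maidenhead origin (180°W, 90°S): lon 197.2820, lat 8.1322.
Field: lon ⌊197.2820/20⌋ = 9 → J; lat ⌊8.1322/10⌋ = 0 → A.
Square: lon ⌊17.2820/2⌋ = 8; lat ⌊8.1322/1⌋ = 8.
Subsquare: lon ⌊1.2820/0.0833333⌋ = 15 → p; lat ⌊0.1322/0.0416667⌋ = 3 → d.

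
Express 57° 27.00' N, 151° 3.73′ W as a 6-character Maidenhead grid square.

BO47lk

Add 180° to longitude and 90° to latitude: 28.9378, 147.4500.
Field (20°×10°, letters A–R): lon ⌊28.9378/20⌋ = 1 → B; lat ⌊147.4500/10⌋ = 14 → O.
Square (2°×1°, digits 0–9): lon ⌊8.9378/2⌋ = 4; lat ⌊7.4500/1⌋ = 7.
Subsquare (5′×2.5′, letters a–x): lon ⌊0.9378/0.0833333⌋ = 11 → l; lat ⌊0.4500/0.0416667⌋ = 10 → k.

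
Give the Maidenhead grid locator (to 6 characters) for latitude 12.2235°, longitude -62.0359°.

Offset from 180°W / 90°S: lon 117.9641°, lat 102.2235°.
Field (20°×10°, letters A–R): 117.9641/20 → 5 → F, 102.2235/10 → 10 → K; chars FK.
Square (2°×1°, digits 0–9): 17.9641/2 → 8, 2.2235/1 → 2; chars 82.
Subsquare (5′×2.5′, letters a–x): 1.9641/0.0833333 → 23 → x, 0.2235/0.0416667 → 5 → f; chars xf.

FK82xf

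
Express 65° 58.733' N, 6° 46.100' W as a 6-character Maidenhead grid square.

Offset from 180°W / 90°S: lon 173.2317°, lat 155.9789°.
Field (20°×10°, letters A–R): lon ⌊173.2317/20⌋ = 8 → I; lat ⌊155.9789/10⌋ = 15 → P.
Square (2°×1°, digits 0–9): lon ⌊13.2317/2⌋ = 6; lat ⌊5.9789/1⌋ = 5.
Subsquare (5′×2.5′, letters a–x): lon ⌊1.2317/0.0833333⌋ = 14 → o; lat ⌊0.9789/0.0416667⌋ = 23 → x.

IP65ox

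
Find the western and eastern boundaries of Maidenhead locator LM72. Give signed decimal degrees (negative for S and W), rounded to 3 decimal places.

Field L=11, M=12: +11·20° lon, +12·10° lat → SW at lon 40°, lat 30°.
Square 7, 2: +7·2° lon, +2·1° lat → SW at lon 54°, lat 32°.
Cell spans 2° lon × 1° lat.
west 54.000, east 56.000.

54.000, 56.000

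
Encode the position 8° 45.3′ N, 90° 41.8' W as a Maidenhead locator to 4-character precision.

EJ48

Offset from 180°W / 90°S: lon 89.30°, lat 98.75°.
Field: lon ⌊89.30/20⌋ = 4 → E; lat ⌊98.75/10⌋ = 9 → J.
Square: lon ⌊9.30/2⌋ = 4; lat ⌊8.75/1⌋ = 8.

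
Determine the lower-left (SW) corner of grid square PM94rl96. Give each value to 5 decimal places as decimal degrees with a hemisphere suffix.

34.48333° N, 139.49167° E

Field P=15, M=12: +15·20° lon, +12·10° lat → SW at lon 120°, lat 30°.
Square 9, 4: +9·2° lon, +4·1° lat → SW at lon 138°, lat 34°.
Subsquare r=17, l=11: +17·0.0833333° lon, +11·0.0416667° lat → SW at lon 139.417°, lat 34.4583°.
Extended square 9, 6: +9·0.00833333° lon, +6·0.00416667° lat → SW at lon 139.492°, lat 34.4833°.
latitude 34.48333° N, longitude 139.49167° E.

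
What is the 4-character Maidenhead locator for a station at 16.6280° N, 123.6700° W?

CK86

Add 180° to longitude and 90° to latitude: 56.33, 106.63.
Field: 56.33/20 → 2 → C, 106.63/10 → 10 → K; chars CK.
Square: 16.33/2 → 8, 6.63/1 → 6; chars 86.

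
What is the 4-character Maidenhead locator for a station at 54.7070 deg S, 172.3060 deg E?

RD65

Offset from 180°W / 90°S: lon 352.31°, lat 35.29°.
Field (20°×10°, letters A–R): 352.31/20 → 17 → R, 35.29/10 → 3 → D; chars RD.
Square (2°×1°, digits 0–9): 12.31/2 → 6, 5.29/1 → 5; chars 65.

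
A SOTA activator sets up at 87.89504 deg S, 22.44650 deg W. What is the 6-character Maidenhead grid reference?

Add 180° to longitude and 90° to latitude: 157.5535, 2.1050.
Field: lon ⌊157.5535/20⌋ = 7 → H; lat ⌊2.1050/10⌋ = 0 → A.
Square: lon ⌊17.5535/2⌋ = 8; lat ⌊2.1050/1⌋ = 2.
Subsquare: lon ⌊1.5535/0.0833333⌋ = 18 → s; lat ⌊0.1050/0.0416667⌋ = 2 → c.

HA82sc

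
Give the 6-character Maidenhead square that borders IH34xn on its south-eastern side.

IH44am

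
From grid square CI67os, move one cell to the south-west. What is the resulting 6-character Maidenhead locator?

Longitude subsquare o = 14; −1 → 13 = n.
Latitude subsquare s = 18; −1 → 17 = r.

CI67nr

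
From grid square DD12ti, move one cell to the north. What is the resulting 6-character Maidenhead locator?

Latitude subsquare i = 8; +1 → 9 = j.
The longitude characters are unchanged.

DD12tj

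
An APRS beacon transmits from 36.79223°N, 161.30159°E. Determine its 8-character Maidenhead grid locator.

RM06pt60

Offset from 180°W / 90°S: lon 341.30159°, lat 126.79223°.
Field (20°×10°, letters A–R): lon ⌊341.30159/20⌋ = 17 → R; lat ⌊126.79223/10⌋ = 12 → M.
Square (2°×1°, digits 0–9): lon ⌊1.30159/2⌋ = 0; lat ⌊6.79223/1⌋ = 6.
Subsquare (5′×2.5′, letters a–x): lon ⌊1.30159/0.0833333⌋ = 15 → p; lat ⌊0.79223/0.0416667⌋ = 19 → t.
Extended square (30″×15″, digits 0–9): lon ⌊0.05159/0.00833333⌋ = 6; lat ⌊0.00056/0.00416667⌋ = 0.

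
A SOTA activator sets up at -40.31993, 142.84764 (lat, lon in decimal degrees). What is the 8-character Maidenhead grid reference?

Shift to the Maidenhead origin (180°W, 90°S): lon 322.84764, lat 49.68007.
Field: 322.84764/20 → 16 → Q, 49.68007/10 → 4 → E; chars QE.
Square: 2.84764/2 → 1, 9.68007/1 → 9; chars 19.
Subsquare: 0.84764/0.0833333 → 10 → k, 0.68007/0.0416667 → 16 → q; chars kq.
Extended square: 0.01431/0.00833333 → 1, 0.01340/0.00416667 → 3; chars 13.

QE19kq13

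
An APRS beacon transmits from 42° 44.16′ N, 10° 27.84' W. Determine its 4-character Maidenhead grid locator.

IN42

Add 180° to longitude and 90° to latitude: 169.54, 132.74.
Field: lon ⌊169.54/20⌋ = 8 → I; lat ⌊132.74/10⌋ = 13 → N.
Square: lon ⌊9.54/2⌋ = 4; lat ⌊2.74/1⌋ = 2.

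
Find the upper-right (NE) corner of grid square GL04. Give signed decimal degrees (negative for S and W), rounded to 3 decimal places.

25.000, -58.000

Field G=6, L=11: +6·20° lon, +11·10° lat → SW at lon -60°, lat 20°.
Square 0, 4: +0·2° lon, +4·1° lat → SW at lon -60°, lat 24°.
Cell spans 2° lon × 1° lat. NE corner is SW corner plus one full cell.
latitude 25.000, longitude -58.000.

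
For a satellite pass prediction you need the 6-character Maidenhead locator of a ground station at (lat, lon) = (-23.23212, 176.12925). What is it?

RG86bs

Offset from 180°W / 90°S: lon 356.1293°, lat 66.7679°.
Field: 356.1293/20 → 17 → R, 66.7679/10 → 6 → G; chars RG.
Square: 16.1293/2 → 8, 6.7679/1 → 6; chars 86.
Subsquare: 0.1293/0.0833333 → 1 → b, 0.7679/0.0416667 → 18 → s; chars bs.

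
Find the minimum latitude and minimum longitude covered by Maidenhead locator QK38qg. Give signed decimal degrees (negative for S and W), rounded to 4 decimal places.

18.2500, 147.3333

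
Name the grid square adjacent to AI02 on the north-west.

RI93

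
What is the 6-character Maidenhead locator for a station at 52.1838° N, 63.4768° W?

FO82ge

Add 180° to longitude and 90° to latitude: 116.5232, 142.1838.
Field: lon ⌊116.5232/20⌋ = 5 → F; lat ⌊142.1838/10⌋ = 14 → O.
Square: lon ⌊16.5232/2⌋ = 8; lat ⌊2.1838/1⌋ = 2.
Subsquare: lon ⌊0.5232/0.0833333⌋ = 6 → g; lat ⌊0.1838/0.0416667⌋ = 4 → e.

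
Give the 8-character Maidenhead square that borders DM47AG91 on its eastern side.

Longitude extended square 9; +1 → 10, wraps to 0, carry into subsquare.
Longitude subsquare a = 0; +1 → 1 = b.
The latitude characters are unchanged.

DM47bg01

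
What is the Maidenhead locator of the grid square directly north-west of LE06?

Longitude square 0; −1 → -1, wraps to 9, carry into field.
Longitude field L = 11; −1 → 10 = K.
Latitude square 6; +1 → 7.

KE97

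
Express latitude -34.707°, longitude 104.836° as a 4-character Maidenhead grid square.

Offset from 180°W / 90°S: lon 284.84°, lat 55.29°.
Field: lon ⌊284.84/20⌋ = 14 → O; lat ⌊55.29/10⌋ = 5 → F.
Square: lon ⌊4.84/2⌋ = 2; lat ⌊5.29/1⌋ = 5.

OF25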